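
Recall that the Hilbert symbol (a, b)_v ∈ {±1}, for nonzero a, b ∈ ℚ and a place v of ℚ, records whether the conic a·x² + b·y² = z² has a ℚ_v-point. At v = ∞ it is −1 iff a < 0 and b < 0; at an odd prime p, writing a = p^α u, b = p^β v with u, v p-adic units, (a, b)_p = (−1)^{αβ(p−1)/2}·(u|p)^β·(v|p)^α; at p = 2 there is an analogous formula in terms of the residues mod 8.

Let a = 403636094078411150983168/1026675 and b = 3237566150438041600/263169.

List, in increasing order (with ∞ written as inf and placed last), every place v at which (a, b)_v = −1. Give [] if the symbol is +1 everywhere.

(a, b) ≡ (5106, 94) mod (ℚ^×)²; places V = {2, 3, 5, 13, 19, 23, 29, 37, 47, ∞}.
(a,b)_13: α=-2, u≡3; β=0, v≡10 (mod 13); (3|13)=+1, (10|13)=+1; sign (−1)^0·+1^0·+1^-2 = +1.
(a,b)_3: α=-5, u≡1; β=-6, v≡1 (mod 3); (1|3)=+1, (1|3)=+1; sign (−1)^0·+1^-6·+1^-5 = +1.
(a,b)_19: α=0, u≡8; β=-2, v≡18 (mod 19); (8|19)=-1, (18|19)=-1; sign (−1)^0·-1^-2·-1^0 = +1.
(a,b)_∞: sgn(5106)=+, sgn(94)=+, so +1.
(a,b)_37: α=3, u≡27; β=2, v≡13 (mod 37); (27|37)=+1, (13|37)=-1; sign (−1)^0·+1^2·-1^3 = -1.
(a,b)_47: α=4, u≡44; β=3, v≡17 (mod 47); (44|47)=-1, (17|47)=+1; sign (−1)^0·-1^3·+1^4 = -1.
(a,b)_23: α=3, u≡17; β=2, v≡12 (mod 23); (17|23)=-1, (12|23)=+1; sign (−1)^0·-1^2·+1^3 = +1.
(a,b)_29: α=0, u≡12; β=2, v≡4 (mod 29); (12|29)=-1, (4|29)=+1; sign (−1)^0·-1^2·+1^0 = +1.
(a,b)_2: α=27, β=11; u≡1, v≡7 (mod 8); ε(u)ε(v)=0·1, αω(v)=27·0, βω(u)=11·0; sum ≡ 0  ⇒  +1.
(a,b)_5: α=-2, u≡4; β=2, v≡1 (mod 5); (4|5)=+1, (1|5)=+1; sign (−1)^0·+1^2·+1^-2 = +1.
Ram(5106, 94) = {37, 47}; no ℚ_37-point on the conic.

[37, 47]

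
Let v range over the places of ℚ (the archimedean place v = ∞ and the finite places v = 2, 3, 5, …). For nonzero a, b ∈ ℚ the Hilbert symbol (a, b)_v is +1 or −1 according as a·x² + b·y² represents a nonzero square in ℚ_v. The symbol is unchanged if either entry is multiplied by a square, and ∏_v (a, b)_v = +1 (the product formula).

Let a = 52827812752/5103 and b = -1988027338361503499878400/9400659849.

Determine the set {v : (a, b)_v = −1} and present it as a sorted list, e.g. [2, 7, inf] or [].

[7, 11]

Mod squares: a ≡ 136758391, b ≡ -11. Check v ∈ {∞, 2, 3, 5, 7, 11, 13, 17, 19, 23, 31, 47, 53}.
v=3: a=3^-6·(≡1), b=3^-12·(≡1) mod 3; (1|3)=+1, (1|3)=+1; (−1)^{-6·-12·1}·(+1)^-12·(+1)^-6 = +1.
v=2: v_2(a)=4, v_2(b)=16; units ≡ 7, 5 (mod 8); ε·ε+αω+βω = 1·0+4·1+16·0 ≡ 0  ⇒  (a,b)_2 = +1.
v=19: a=19^0·(≡6), b=19^-2·(≡10) mod 19; (6|19)=+1, (10|19)=-1; (−1)^{0·-2·9}·(+1)^-2·(-1)^0 = +1.
v=7: a=7^-1·(≡1), b=7^-2·(≡3) mod 7; (1|7)=+1, (3|7)=-1; (−1)^{-1·-2·3}·(+1)^-2·(-1)^-1 = -1.
v=∞: 136758391 > 0 and -11 < 0  ⇒  (a,b)_∞ = +1.
v=5: a=5^0·(≡4), b=5^2·(≡1) mod 5; (4|5)=+1, (1|5)=+1; (−1)^{0·2·2}·(+1)^2·(+1)^0 = +1.
v=47: a=47^1·(≡45), b=47^2·(≡2) mod 47; (45|47)=-1, (2|47)=+1; (−1)^{1·2·23}·(-1)^2·(+1)^1 = +1.
v=17: a=17^0·(≡1), b=17^2·(≡12) mod 17; (1|17)=+1, (12|17)=-1; (−1)^{0·2·8}·(+1)^2·(-1)^0 = +1.
v=53: a=53^1·(≡11), b=53^2·(≡10) mod 53; (11|53)=+1, (10|53)=+1; (−1)^{1·2·26}·(+1)^2·(+1)^1 = +1.
v=23: a=23^1·(≡14), b=23^2·(≡16) mod 23; (14|23)=-1, (16|23)=+1; (−1)^{1·2·11}·(-1)^2·(+1)^1 = +1.
v=11: a=11^1·(≡2), b=11^3·(≡2) mod 11; (2|11)=-1, (2|11)=-1; (−1)^{1·3·5}·(-1)^3·(-1)^1 = -1.
v=31: a=31^1·(≡17), b=31^2·(≡16) mod 31; (17|31)=-1, (16|31)=+1; (−1)^{1·2·15}·(-1)^2·(+1)^1 = +1.
v=13: a=13^2·(≡10), b=13^0·(≡6) mod 13; (10|13)=+1, (6|13)=-1; (−1)^{2·0·6}·(+1)^0·(-1)^2 = +1.
(136758391, -11 / ℚ) ramifies at {7, 11}: a division algebra.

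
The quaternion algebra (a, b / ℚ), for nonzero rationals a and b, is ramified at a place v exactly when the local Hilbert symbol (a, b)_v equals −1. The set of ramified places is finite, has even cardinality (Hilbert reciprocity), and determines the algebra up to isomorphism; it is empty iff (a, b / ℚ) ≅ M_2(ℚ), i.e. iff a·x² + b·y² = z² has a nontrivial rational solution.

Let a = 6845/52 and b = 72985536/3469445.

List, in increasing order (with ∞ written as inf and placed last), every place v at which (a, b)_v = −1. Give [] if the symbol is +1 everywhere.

Mod squares: a ≡ 65, b ≡ 195. Check v ∈ {∞, 2, 3, 5, 7, 13, 17, 19, 37}.
v=17: a=17^0·(≡11), b=17^-2·(≡16) mod 17; (11|17)=-1, (16|17)=+1; (−1)^{0·-2·8}·(-1)^-2·(+1)^0 = +1.
v=3: a=3^0·(≡2), b=3^5·(≡2) mod 3; (2|3)=-1, (2|3)=-1; (−1)^{0·5·1}·(-1)^5·(-1)^0 = -1.
v=19: a=19^0·(≡18), b=19^2·(≡5) mod 19; (18|19)=-1, (5|19)=+1; (−1)^{0·2·9}·(-1)^2·(+1)^0 = +1.
v=2: v_2(a)=-2, v_2(b)=6; units ≡ 1, 3 (mod 8); ε·ε+αω+βω = 0·1+-2·1+6·0 ≡ 0  ⇒  (a,b)_2 = +1.
v=7: a=7^0·(≡2), b=7^-4·(≡5) mod 7; (2|7)=+1, (5|7)=-1; (−1)^{0·-4·3}·(+1)^-4·(-1)^0 = +1.
v=13: a=13^-1·(≡5), b=13^1·(≡8) mod 13; (5|13)=-1, (8|13)=-1; (−1)^{-1·1·6}·(-1)^1·(-1)^-1 = +1.
v=5: a=5^1·(≡2), b=5^-1·(≡4) mod 5; (2|5)=-1, (4|5)=+1; (−1)^{1·-1·2}·(-1)^-1·(+1)^1 = -1.
v=∞: 65 > 0 and 195 > 0  ⇒  (a,b)_∞ = +1.
v=37: a=37^2·(≡25), b=37^0·(≡9) mod 37; (25|37)=+1, (9|37)=+1; (−1)^{2·0·18}·(+1)^0·(+1)^2 = +1.
|Ram(65, 195)| = 2, even; anisotropic at {3, 5}.

[3, 5]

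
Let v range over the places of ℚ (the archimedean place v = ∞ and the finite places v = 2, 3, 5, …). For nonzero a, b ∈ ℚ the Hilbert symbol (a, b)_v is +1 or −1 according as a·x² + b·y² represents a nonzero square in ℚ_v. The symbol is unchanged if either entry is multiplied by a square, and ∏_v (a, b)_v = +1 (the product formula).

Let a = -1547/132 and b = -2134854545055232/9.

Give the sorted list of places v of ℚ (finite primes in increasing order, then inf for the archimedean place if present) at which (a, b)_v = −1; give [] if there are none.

[2, 3, 7, inf]

Mod squares: a ≡ -51051, b ≡ -238. Check v ∈ {∞, 2, 3, 7, 11, 13, 17}.
v=2: v_2(a)=-2, v_2(b)=9; units ≡ 5, 1 (mod 8); ε·ε+αω+βω = 0·0+-2·0+9·1 ≡ 1  ⇒  (a,b)_2 = -1.
v=3: a=3^-1·(≡2), b=3^-2·(≡2) mod 3; (2|3)=-1, (2|3)=-1; (−1)^{-1·-2·1}·(-1)^-2·(-1)^-1 = -1.
v=11: a=11^-1·(≡4), b=11^4·(≡3) mod 11; (4|11)=+1, (3|11)=+1; (−1)^{-1·4·5}·(+1)^4·(+1)^-1 = +1.
v=13: a=13^1·(≡12), b=13^2·(≡4) mod 13; (12|13)=+1, (4|13)=+1; (−1)^{1·2·6}·(+1)^2·(+1)^1 = +1.
v=∞: -51051 < 0 and -238 < 0  ⇒  (a,b)_∞ = -1.
v=17: a=17^1·(≡10), b=17^3·(≡14) mod 17; (10|17)=-1, (14|17)=-1; (−1)^{1·3·8}·(-1)^3·(-1)^1 = +1.
v=7: a=7^1·(≡4), b=7^3·(≡2) mod 7; (4|7)=+1, (2|7)=+1; (−1)^{1·3·3}·(+1)^3·(+1)^1 = -1.
Ram(-51051, -238) = {2, 3, 7, ∞}; no ℚ_2-point on the conic.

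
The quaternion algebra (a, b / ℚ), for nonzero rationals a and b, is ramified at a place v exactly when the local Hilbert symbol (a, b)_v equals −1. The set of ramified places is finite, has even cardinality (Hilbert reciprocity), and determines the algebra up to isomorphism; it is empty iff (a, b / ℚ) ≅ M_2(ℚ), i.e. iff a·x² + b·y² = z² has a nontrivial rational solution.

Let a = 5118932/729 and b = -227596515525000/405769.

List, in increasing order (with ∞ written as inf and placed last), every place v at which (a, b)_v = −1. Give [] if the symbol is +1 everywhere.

[2, 5, 13, 17]

Mod squares: a ≡ 533, b ≡ -74290. Check v ∈ {∞, 2, 3, 5, 7, 13, 17, 19, 23, 41}.
v=13: a=13^1·(≡7), b=13^-2·(≡6) mod 13; (7|13)=-1, (6|13)=-1; (−1)^{1·-2·6}·(-1)^-2·(-1)^1 = -1.
v=41: a=41^1·(≡22), b=41^2·(≡8) mod 41; (22|41)=-1, (8|41)=+1; (−1)^{1·2·20}·(-1)^2·(+1)^1 = +1.
v=23: a=23^0·(≡9), b=23^1·(≡3) mod 23; (9|23)=+1, (3|23)=+1; (−1)^{0·1·11}·(+1)^1·(+1)^0 = +1.
v=19: a=19^0·(≡4), b=19^1·(≡11) mod 19; (4|19)=+1, (11|19)=+1; (−1)^{0·1·9}·(+1)^1·(+1)^0 = +1.
v=17: a=17^0·(≡3), b=17^1·(≡1) mod 17; (3|17)=-1, (1|17)=+1; (−1)^{0·1·8}·(-1)^1·(+1)^0 = -1.
v=5: a=5^0·(≡3), b=5^5·(≡3) mod 5; (3|5)=-1, (3|5)=-1; (−1)^{0·5·2}·(-1)^5·(-1)^0 = -1.
v=2: v_2(a)=2, v_2(b)=3; units ≡ 5, 7 (mod 8); ε·ε+αω+βω = 0·1+2·0+3·1 ≡ 1  ⇒  (a,b)_2 = -1.
v=3: a=3^-6·(≡2), b=3^6·(≡2) mod 3; (2|3)=-1, (2|3)=-1; (−1)^{-6·6·1}·(-1)^6·(-1)^-6 = +1.
v=∞: 533 > 0 and -74290 < 0  ⇒  (a,b)_∞ = +1.
v=7: a=7^4·(≡4), b=7^-4·(≡1) mod 7; (4|7)=+1, (1|7)=+1; (−1)^{4·-4·3}·(+1)^-4·(+1)^4 = +1.
|Ram(533, -74290)| = 4, even; anisotropic at {2, 5, 13, 17}.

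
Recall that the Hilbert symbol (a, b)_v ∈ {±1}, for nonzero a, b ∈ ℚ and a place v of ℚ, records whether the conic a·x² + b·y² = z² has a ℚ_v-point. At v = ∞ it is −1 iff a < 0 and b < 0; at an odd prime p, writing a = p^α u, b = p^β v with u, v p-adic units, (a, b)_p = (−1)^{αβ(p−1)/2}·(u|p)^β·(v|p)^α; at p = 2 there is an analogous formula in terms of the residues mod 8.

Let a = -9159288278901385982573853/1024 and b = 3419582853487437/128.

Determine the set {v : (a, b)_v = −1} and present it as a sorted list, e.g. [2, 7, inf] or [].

[2, 7, 13, 41]

(a, b) ≡ (-85813, 26) mod (ℚ^×)²; places V = {2, 3, 7, 13, 23, 41, ∞}.
(a,b)_13: α=5, u≡9; β=3, v≡7 (mod 13); (9|13)=+1, (7|13)=-1; sign (−1)^0·+1^3·-1^5 = -1.
(a,b)_41: α=3, u≡16; β=2, v≡22 (mod 41); (16|41)=+1, (22|41)=-1; sign (−1)^0·+1^2·-1^3 = -1.
(a,b)_7: α=9, u≡3; β=4, v≡5 (mod 7); (3|7)=-1, (5|7)=-1; sign (−1)^0·-1^4·-1^9 = -1.
(a,b)_∞: sgn(-85813)=−, sgn(26)=+, so +1.
(a,b)_3: α=6, u≡2; β=6, v≡2 (mod 3); (2|3)=-1, (2|3)=-1; sign (−1)^0·-1^6·-1^6 = +1.
(a,b)_23: α=3, u≡18; β=2, v≡4 (mod 23); (18|23)=+1, (4|23)=+1; sign (−1)^0·+1^2·+1^3 = +1.
(a,b)_2: α=-10, β=-7; u≡3, v≡5 (mod 8); ε(u)ε(v)=1·0, αω(v)=-10·1, βω(u)=-7·1; sum ≡ 1  ⇒  -1.
Ram(-85813, 26) = {2, 7, 13, 41}; no ℚ_2-point on the conic.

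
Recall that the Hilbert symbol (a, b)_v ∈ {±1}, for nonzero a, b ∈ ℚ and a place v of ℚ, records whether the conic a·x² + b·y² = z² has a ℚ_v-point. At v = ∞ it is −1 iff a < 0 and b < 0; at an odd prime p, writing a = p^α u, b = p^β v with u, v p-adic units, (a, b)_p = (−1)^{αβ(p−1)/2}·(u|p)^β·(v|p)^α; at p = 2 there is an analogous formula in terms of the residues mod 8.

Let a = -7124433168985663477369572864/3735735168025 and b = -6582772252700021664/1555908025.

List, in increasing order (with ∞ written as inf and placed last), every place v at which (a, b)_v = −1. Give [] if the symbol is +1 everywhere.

[2, 13, 31, inf]

(a, b) ≡ (-11726, -22844954) mod (ℚ^×)²; places V = {2, 3, 5, 7, 11, 13, 19, 23, 31, 37, 41, 43, ∞}.
(a,b)_∞: sgn(-11726)=−, sgn(-22844954)=−, so -1.
(a,b)_2: α=9, β=5; u≡1, v≡3 (mod 8); ε(u)ε(v)=0·1, αω(v)=9·1, βω(u)=5·0; sum ≡ 1  ⇒  -1.
(a,b)_43: α=4, u≡6; β=1, v≡19 (mod 43); (6|43)=+1, (19|43)=-1; sign (−1)^0·+1^1·-1^4 = +1.
(a,b)_23: α=-2, u≡4; β=-2, v≡9 (mod 23); (4|23)=+1, (9|23)=+1; sign (−1)^0·+1^-2·+1^-2 = +1.
(a,b)_11: α=1, u≡4; β=1, v≡7 (mod 11); (4|11)=+1, (7|11)=-1; sign (−1)^1·+1^1·-1^1 = +1.
(a,b)_7: α=-10, u≡3; β=-6, v≡4 (mod 7); (3|7)=-1, (4|7)=+1; sign (−1)^0·-1^-6·+1^-10 = +1.
(a,b)_13: α=3, u≡7; β=2, v≡8 (mod 13); (7|13)=-1, (8|13)=-1; sign (−1)^0·-1^2·-1^3 = -1.
(a,b)_37: α=2, u≡28; β=2, v≡4 (mod 37); (28|37)=+1, (4|37)=+1; sign (−1)^0·+1^2·+1^2 = +1.
(a,b)_41: α=1, u≡4; β=1, v≡31 (mod 41); (4|41)=+1, (31|41)=+1; sign (−1)^0·+1^1·+1^1 = +1.
(a,b)_31: α=4, u≡27; β=3, v≡29 (mod 31); (27|31)=-1, (29|31)=-1; sign (−1)^0·-1^3·-1^4 = -1.
(a,b)_5: α=-2, u≡1; β=-2, v≡1 (mod 5); (1|5)=+1, (1|5)=+1; sign (−1)^0·+1^-2·+1^-2 = +1.
(a,b)_3: α=2, u≡1; β=4, v≡1 (mod 3); (1|3)=+1, (1|3)=+1; sign (−1)^0·+1^4·+1^2 = +1.
(a,b)_19: α=2, u≡16; β=1, v≡1 (mod 19); (16|19)=+1, (1|19)=+1; sign (−1)^0·+1^1·+1^2 = +1.
|Ram(-11726, -22844954)| = 4, even; anisotropic at {2, 13, 31, ∞}.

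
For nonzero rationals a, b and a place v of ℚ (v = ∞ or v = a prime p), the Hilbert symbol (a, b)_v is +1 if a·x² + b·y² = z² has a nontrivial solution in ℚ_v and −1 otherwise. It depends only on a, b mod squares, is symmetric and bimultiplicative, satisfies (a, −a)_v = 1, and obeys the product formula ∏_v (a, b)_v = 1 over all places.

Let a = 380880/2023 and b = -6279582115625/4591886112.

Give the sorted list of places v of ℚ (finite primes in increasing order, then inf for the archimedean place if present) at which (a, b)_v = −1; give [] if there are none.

[5, 7]

Mod squares: a ≡ 35, b ≡ -1330. Check v ∈ {∞, 2, 3, 5, 7, 11, 13, 17, 19, 23}.
v=13: a=13^0·(≡4), b=13^4·(≡1) mod 13; (4|13)=+1, (1|13)=+1; (−1)^{0·4·6}·(+1)^4·(+1)^0 = +1.
v=7: a=7^-1·(≡5), b=7^1·(≡5) mod 7; (5|7)=-1, (5|7)=-1; (−1)^{-1·1·3}·(-1)^1·(-1)^-1 = -1.
v=19: a=19^0·(≡7), b=19^1·(≡9) mod 19; (7|19)=+1, (9|19)=+1; (−1)^{0·1·9}·(+1)^1·(+1)^0 = +1.
v=11: a=11^0·(≡6), b=11^-6·(≡4) mod 11; (6|11)=-1, (4|11)=+1; (−1)^{0·-6·5}·(-1)^-6·(+1)^0 = +1.
v=3: a=3^2·(≡2), b=3^-4·(≡2) mod 3; (2|3)=-1, (2|3)=-1; (−1)^{2·-4·1}·(-1)^-4·(-1)^2 = +1.
v=17: a=17^-2·(≡9), b=17^0·(≡13) mod 17; (9|17)=+1, (13|17)=+1; (−1)^{-2·0·8}·(+1)^0·(+1)^-2 = +1.
v=∞: 35 > 0 and -1330 < 0  ⇒  (a,b)_∞ = +1.
v=23: a=23^2·(≡16), b=23^2·(≡1) mod 23; (16|23)=+1, (1|23)=+1; (−1)^{2·2·11}·(+1)^2·(+1)^2 = +1.
v=5: a=5^1·(≡2), b=5^5·(≡4) mod 5; (2|5)=-1, (4|5)=+1; (−1)^{1·5·2}·(-1)^5·(+1)^1 = -1.
v=2: v_2(a)=4, v_2(b)=-5; units ≡ 3, 7 (mod 8); ε·ε+αω+βω = 1·1+4·0+-5·1 ≡ 0  ⇒  (a,b)_2 = +1.
Ram(35, -1330) = {5, 7}; no ℚ_5-point on the conic.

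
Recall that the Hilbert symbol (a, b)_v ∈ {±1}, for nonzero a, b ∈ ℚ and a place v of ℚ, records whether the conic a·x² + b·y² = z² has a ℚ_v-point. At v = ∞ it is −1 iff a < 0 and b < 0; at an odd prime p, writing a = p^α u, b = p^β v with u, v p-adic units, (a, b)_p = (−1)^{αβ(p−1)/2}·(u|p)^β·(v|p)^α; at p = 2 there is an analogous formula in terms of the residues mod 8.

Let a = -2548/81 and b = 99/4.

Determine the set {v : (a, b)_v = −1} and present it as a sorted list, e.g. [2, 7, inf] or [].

[2, 13]

Mod squares: a ≡ -13, b ≡ 11. Check v ∈ {∞, 2, 3, 7, 11, 13}.
v=13: a=13^1·(≡4), b=13^0·(≡2) mod 13; (4|13)=+1, (2|13)=-1; (−1)^{1·0·6}·(+1)^0·(-1)^1 = -1.
v=11: a=11^0·(≡1), b=11^1·(≡5) mod 11; (1|11)=+1, (5|11)=+1; (−1)^{0·1·5}·(+1)^1·(+1)^0 = +1.
v=3: a=3^-4·(≡2), b=3^2·(≡2) mod 3; (2|3)=-1, (2|3)=-1; (−1)^{-4·2·1}·(-1)^2·(-1)^-4 = +1.
v=7: a=7^2·(≡1), b=7^0·(≡2) mod 7; (1|7)=+1, (2|7)=+1; (−1)^{2·0·3}·(+1)^0·(+1)^2 = +1.
v=∞: -13 < 0 and 11 > 0  ⇒  (a,b)_∞ = +1.
v=2: v_2(a)=2, v_2(b)=-2; units ≡ 3, 3 (mod 8); ε·ε+αω+βω = 1·1+2·1+-2·1 ≡ 1  ⇒  (a,b)_2 = -1.
|Ram(-13, 11)| = 2, even; anisotropic at {2, 13}.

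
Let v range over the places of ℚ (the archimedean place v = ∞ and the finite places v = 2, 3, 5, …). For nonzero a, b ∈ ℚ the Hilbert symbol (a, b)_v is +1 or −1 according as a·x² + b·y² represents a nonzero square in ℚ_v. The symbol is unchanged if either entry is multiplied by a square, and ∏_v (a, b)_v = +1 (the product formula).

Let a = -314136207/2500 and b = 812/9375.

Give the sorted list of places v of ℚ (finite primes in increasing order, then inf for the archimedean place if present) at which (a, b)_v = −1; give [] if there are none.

[3, 5]

(a, b) ≡ (-7, 3045) mod (ℚ^×)²; places V = {2, 3, 5, 7, 11, 29, ∞}.
(a,b)_∞: sgn(-7)=−, sgn(3045)=+, so +1.
(a,b)_2: α=-2, β=2; u≡1, v≡5 (mod 8); ε(u)ε(v)=0·0, αω(v)=-2·1, βω(u)=2·0; sum ≡ 0  ⇒  +1.
(a,b)_29: α=2, u≡23; β=1, v≡18 (mod 29); (23|29)=+1, (18|29)=-1; sign (−1)^0·+1^1·-1^2 = +1.
(a,b)_3: α=2, u≡2; β=-1, v≡1 (mod 3); (2|3)=-1, (1|3)=+1; sign (−1)^0·-1^-1·+1^2 = -1.
(a,b)_7: α=3, u≡3; β=1, v≡2 (mod 7); (3|7)=-1, (2|7)=+1; sign (−1)^1·-1^1·+1^3 = +1.
(a,b)_5: α=-4, u≡2; β=-5, v≡4 (mod 5); (2|5)=-1, (4|5)=+1; sign (−1)^0·-1^-5·+1^-4 = -1.
(a,b)_11: α=2, u≡3; β=0, v≡3 (mod 11); (3|11)=+1, (3|11)=+1; sign (−1)^0·+1^0·+1^2 = +1.
|Ram(-7, 3045)| = 2, even; anisotropic at {3, 5}.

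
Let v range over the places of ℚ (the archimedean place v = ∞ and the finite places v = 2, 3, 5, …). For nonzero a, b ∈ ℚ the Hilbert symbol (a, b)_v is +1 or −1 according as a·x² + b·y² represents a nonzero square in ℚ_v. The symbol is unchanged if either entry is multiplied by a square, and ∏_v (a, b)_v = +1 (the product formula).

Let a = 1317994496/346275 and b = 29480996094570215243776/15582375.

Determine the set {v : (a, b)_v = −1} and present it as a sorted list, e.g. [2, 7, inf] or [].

[7, 17, 19, 23]

(a, b) ≡ (2261, 37145) mod (ℚ^×)²; places V = {2, 3, 5, 7, 13, 17, 19, 23, ∞}.
(a,b)_5: α=-2, u≡1; β=-3, v≡4 (mod 5); (1|5)=+1, (4|5)=+1; sign (−1)^0·+1^-3·+1^-2 = +1.
(a,b)_7: α=1, u≡1; β=4, v≡3 (mod 7); (1|7)=+1, (3|7)=-1; sign (−1)^0·+1^4·-1^1 = -1.
(a,b)_13: α=2, u≡12; β=4, v≡9 (mod 13); (12|13)=+1, (9|13)=+1; sign (−1)^0·+1^4·+1^2 = +1.
(a,b)_19: α=-1, u≡16; β=-1, v≡5 (mod 19); (16|19)=+1, (5|19)=+1; sign (−1)^1·+1^-1·+1^-1 = -1.
(a,b)_23: α=0, u≡15; β=1, v≡17 (mod 23); (15|23)=-1, (17|23)=-1; sign (−1)^0·-1^1·-1^0 = -1.
(a,b)_17: α=1, u≡5; β=1, v≡15 (mod 17); (5|17)=-1, (15|17)=+1; sign (−1)^0·-1^1·+1^1 = -1.
(a,b)_∞: sgn(2261)=+, sgn(37145)=+, so +1.
(a,b)_2: α=16, β=40; u≡5, v≡1 (mod 8); ε(u)ε(v)=0·0, αω(v)=16·0, βω(u)=40·1; sum ≡ 0  ⇒  +1.
(a,b)_3: α=-6, u≡2; β=-8, v≡2 (mod 3); (2|3)=-1, (2|3)=-1; sign (−1)^0·-1^-8·-1^-6 = +1.
|Ram(2261, 37145)| = 4, even; anisotropic at {7, 17, 19, 23}.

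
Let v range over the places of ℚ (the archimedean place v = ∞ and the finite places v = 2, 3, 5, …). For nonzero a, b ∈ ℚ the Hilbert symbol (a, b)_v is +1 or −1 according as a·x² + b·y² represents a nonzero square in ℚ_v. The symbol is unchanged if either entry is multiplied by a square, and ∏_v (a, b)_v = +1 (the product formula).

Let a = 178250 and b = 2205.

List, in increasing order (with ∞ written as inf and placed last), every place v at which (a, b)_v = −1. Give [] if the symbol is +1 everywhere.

[2, 23]

Mod squares: a ≡ 7130, b ≡ 5. Check v ∈ {∞, 2, 3, 5, 7, 23, 31}.
v=7: a=7^0·(≡2), b=7^2·(≡3) mod 7; (2|7)=+1, (3|7)=-1; (−1)^{0·2·3}·(+1)^2·(-1)^0 = +1.
v=∞: 7130 > 0 and 5 > 0  ⇒  (a,b)_∞ = +1.
v=31: a=31^1·(≡15), b=31^0·(≡4) mod 31; (15|31)=-1, (4|31)=+1; (−1)^{1·0·15}·(-1)^0·(+1)^1 = +1.
v=2: v_2(a)=1, v_2(b)=0; units ≡ 5, 5 (mod 8); ε·ε+αω+βω = 0·0+1·1+0·1 ≡ 1  ⇒  (a,b)_2 = -1.
v=3: a=3^0·(≡2), b=3^2·(≡2) mod 3; (2|3)=-1, (2|3)=-1; (−1)^{0·2·1}·(-1)^2·(-1)^0 = +1.
v=5: a=5^3·(≡1), b=5^1·(≡1) mod 5; (1|5)=+1, (1|5)=+1; (−1)^{3·1·2}·(+1)^1·(+1)^3 = +1.
v=23: a=23^1·(≡22), b=23^0·(≡20) mod 23; (22|23)=-1, (20|23)=-1; (−1)^{1·0·11}·(-1)^0·(-1)^1 = -1.
Ram(7130, 5) = {2, 23}; no ℚ_2-point on the conic.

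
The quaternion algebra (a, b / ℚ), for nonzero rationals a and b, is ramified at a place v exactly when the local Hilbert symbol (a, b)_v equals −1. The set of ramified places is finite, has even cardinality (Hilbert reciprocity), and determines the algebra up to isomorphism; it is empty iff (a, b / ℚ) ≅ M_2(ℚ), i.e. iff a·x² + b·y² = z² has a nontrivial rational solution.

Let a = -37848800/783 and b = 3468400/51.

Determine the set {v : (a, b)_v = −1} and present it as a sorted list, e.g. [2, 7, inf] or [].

[2, 3, 13, 29]

Mod squares: a ≡ -68034, b ≡ 442221. Check v ∈ {∞, 2, 3, 5, 11, 13, 17, 23, 29}.
v=3: a=3^-3·(≡2), b=3^-1·(≡2) mod 3; (2|3)=-1, (2|3)=-1; (−1)^{-3·-1·1}·(-1)^-1·(-1)^-3 = -1.
v=∞: -68034 < 0 and 442221 > 0  ⇒  (a,b)_∞ = +1.
v=17: a=17^1·(≡5), b=17^-1·(≡3) mod 17; (5|17)=-1, (3|17)=-1; (−1)^{1·-1·8}·(-1)^-1·(-1)^1 = +1.
v=23: a=23^1·(≡4), b=23^1·(≡7) mod 23; (4|23)=+1, (7|23)=-1; (−1)^{1·1·11}·(+1)^1·(-1)^1 = +1.
v=2: v_2(a)=5, v_2(b)=4; units ≡ 7, 5 (mod 8); ε·ε+αω+βω = 1·0+5·1+4·0 ≡ 1  ⇒  (a,b)_2 = -1.
v=5: a=5^2·(≡1), b=5^2·(≡1) mod 5; (1|5)=+1, (1|5)=+1; (−1)^{2·2·2}·(+1)^2·(+1)^2 = +1.
v=13: a=13^0·(≡8), b=13^1·(≡12) mod 13; (8|13)=-1, (12|13)=+1; (−1)^{0·1·6}·(-1)^1·(+1)^0 = -1.
v=29: a=29^-1·(≡15), b=29^1·(≡16) mod 29; (15|29)=-1, (16|29)=+1; (−1)^{-1·1·14}·(-1)^1·(+1)^-1 = -1.
v=11: a=11^2·(≡9), b=11^0·(≡8) mod 11; (9|11)=+1, (8|11)=-1; (−1)^{2·0·5}·(+1)^0·(-1)^2 = +1.
(-68034, 442221 / ℚ) ramifies at {2, 3, 13, 29}: a division algebra.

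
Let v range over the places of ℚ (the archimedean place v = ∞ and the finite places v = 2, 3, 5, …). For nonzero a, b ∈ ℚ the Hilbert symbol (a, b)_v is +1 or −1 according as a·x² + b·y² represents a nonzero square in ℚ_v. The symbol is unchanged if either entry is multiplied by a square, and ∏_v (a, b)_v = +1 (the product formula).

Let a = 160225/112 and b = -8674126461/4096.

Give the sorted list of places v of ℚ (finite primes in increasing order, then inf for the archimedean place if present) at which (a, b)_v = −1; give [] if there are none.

[2, 13, 17, 31]

(a, b) ≡ (44863, -2185469) mod (ℚ^×)²; places V = {2, 3, 5, 7, 11, 13, 17, 29, 31, ∞}.
(a,b)_5: α=2, u≡2; β=0, v≡4 (mod 5); (2|5)=-1, (4|5)=+1; sign (−1)^0·-1^0·+1^2 = +1.
(a,b)_29: α=1, u≡18; β=1, v≡15 (mod 29); (18|29)=-1, (15|29)=-1; sign (−1)^0·-1^1·-1^1 = +1.
(a,b)_11: α=0, u≡5; β=1, v≡4 (mod 11); (5|11)=+1, (4|11)=+1; sign (−1)^0·+1^1·+1^0 = +1.
(a,b)_∞: sgn(44863)=+, sgn(-2185469)=−, so +1.
(a,b)_31: α=0, u≡27; β=1, v≡22 (mod 31); (27|31)=-1, (22|31)=-1; sign (−1)^0·-1^1·-1^0 = -1.
(a,b)_7: α=-1, u≡1; β=2, v≡4 (mod 7); (1|7)=+1, (4|7)=+1; sign (−1)^0·+1^2·+1^-1 = +1.
(a,b)_17: α=1, u≡16; β=1, v≡7 (mod 17); (16|17)=+1, (7|17)=-1; sign (−1)^0·+1^1·-1^1 = -1.
(a,b)_2: α=-4, β=-12; u≡7, v≡3 (mod 8); ε(u)ε(v)=1·1, αω(v)=-4·1, βω(u)=-12·0; sum ≡ 1  ⇒  -1.
(a,b)_13: α=1, u≡5; β=1, v≡12 (mod 13); (5|13)=-1, (12|13)=+1; sign (−1)^0·-1^1·+1^1 = -1.
(a,b)_3: α=0, u≡1; β=4, v≡1 (mod 3); (1|3)=+1, (1|3)=+1; sign (−1)^0·+1^4·+1^0 = +1.
|Ram(44863, -2185469)| = 4, even; anisotropic at {2, 13, 17, 31}.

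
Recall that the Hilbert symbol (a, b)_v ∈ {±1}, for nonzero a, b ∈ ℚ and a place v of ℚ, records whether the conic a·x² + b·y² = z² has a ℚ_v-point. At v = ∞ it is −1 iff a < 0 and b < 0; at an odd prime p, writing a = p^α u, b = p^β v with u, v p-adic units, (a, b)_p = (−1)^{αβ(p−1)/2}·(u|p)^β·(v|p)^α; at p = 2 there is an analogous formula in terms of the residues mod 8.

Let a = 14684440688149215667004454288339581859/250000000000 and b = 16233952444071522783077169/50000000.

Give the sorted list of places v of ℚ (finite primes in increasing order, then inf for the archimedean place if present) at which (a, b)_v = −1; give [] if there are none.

[2, 13, 19, 23, 41, 47]

Mod squares: a ≡ 487531, b ≡ 951938. Check v ∈ {∞, 2, 3, 5, 7, 11, 13, 19, 23, 41, 47}.
v=11: a=11^11·(≡8), b=11^8·(≡1) mod 11; (8|11)=-1, (1|11)=+1; (−1)^{11·8·5}·(-1)^8·(+1)^11 = +1.
v=2: v_2(a)=-10, v_2(b)=-7; units ≡ 3, 1 (mod 8); ε·ε+αω+βω = 1·0+-10·0+-7·1 ≡ 1  ⇒  (a,b)_2 = -1.
v=5: a=5^-12·(≡1), b=5^-8·(≡3) mod 5; (1|5)=+1, (3|5)=-1; (−1)^{-12·-8·2}·(+1)^-8·(-1)^-12 = +1.
v=19: a=19^2·(≡14), b=19^1·(≡3) mod 19; (14|19)=-1, (3|19)=-1; (−1)^{2·1·9}·(-1)^1·(-1)^2 = -1.
v=7: a=7^2·(≡4), b=7^0·(≡1) mod 7; (4|7)=+1, (1|7)=+1; (−1)^{2·0·3}·(+1)^0·(+1)^2 = +1.
v=∞: 487531 > 0 and 951938 > 0  ⇒  (a,b)_∞ = +1.
v=3: a=3^2·(≡1), b=3^4·(≡2) mod 3; (1|3)=+1, (2|3)=-1; (−1)^{2·4·1}·(+1)^4·(-1)^2 = +1.
v=41: a=41^5·(≡31), b=41^3·(≡6) mod 41; (31|41)=+1, (6|41)=-1; (−1)^{5·3·20}·(+1)^3·(-1)^5 = -1.
v=47: a=47^5·(≡39), b=47^3·(≡15) mod 47; (39|47)=-1, (15|47)=-1; (−1)^{5·3·23}·(-1)^3·(-1)^5 = -1.
v=13: a=13^0·(≡2), b=13^1·(≡12) mod 13; (2|13)=-1, (12|13)=+1; (−1)^{0·1·6}·(-1)^1·(+1)^0 = -1.
v=23: a=23^3·(≡17), b=23^2·(≡10) mod 23; (17|23)=-1, (10|23)=-1; (−1)^{3·2·11}·(-1)^2·(-1)^3 = -1.
|Ram(487531, 951938)| = 6, even; anisotropic at {2, 13, 19, 23, 41, 47}.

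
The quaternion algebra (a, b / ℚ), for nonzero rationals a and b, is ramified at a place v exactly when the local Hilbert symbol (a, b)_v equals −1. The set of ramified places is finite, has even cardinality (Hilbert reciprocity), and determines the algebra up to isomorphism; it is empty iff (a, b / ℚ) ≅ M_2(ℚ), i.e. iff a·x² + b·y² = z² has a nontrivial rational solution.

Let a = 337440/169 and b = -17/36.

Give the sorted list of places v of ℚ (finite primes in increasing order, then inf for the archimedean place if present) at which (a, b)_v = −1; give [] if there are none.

Mod squares: a ≡ 21090, b ≡ -17. Check v ∈ {∞, 2, 3, 5, 13, 17, 19, 37}.
v=3: a=3^1·(≡1), b=3^-2·(≡1) mod 3; (1|3)=+1, (1|3)=+1; (−1)^{1·-2·1}·(+1)^-2·(+1)^1 = +1.
v=19: a=19^1·(≡12), b=19^0·(≡18) mod 19; (12|19)=-1, (18|19)=-1; (−1)^{1·0·9}·(-1)^0·(-1)^1 = -1.
v=17: a=17^0·(≡10), b=17^1·(≡8) mod 17; (10|17)=-1, (8|17)=+1; (−1)^{0·1·8}·(-1)^1·(+1)^0 = -1.
v=13: a=13^-2·(≡12), b=13^0·(≡10) mod 13; (12|13)=+1, (10|13)=+1; (−1)^{-2·0·6}·(+1)^0·(+1)^-2 = +1.
v=5: a=5^1·(≡2), b=5^0·(≡3) mod 5; (2|5)=-1, (3|5)=-1; (−1)^{1·0·2}·(-1)^0·(-1)^1 = -1.
v=37: a=37^1·(≡22), b=37^0·(≡17) mod 37; (22|37)=-1, (17|37)=-1; (−1)^{1·0·18}·(-1)^0·(-1)^1 = -1.
v=2: v_2(a)=5, v_2(b)=-2; units ≡ 1, 7 (mod 8); ε·ε+αω+βω = 0·1+5·0+-2·0 ≡ 0  ⇒  (a,b)_2 = +1.
v=∞: 21090 > 0 and -17 < 0  ⇒  (a,b)_∞ = +1.
(21090, -17 / ℚ) ramifies at {5, 17, 19, 37}: a division algebra.

[5, 17, 19, 37]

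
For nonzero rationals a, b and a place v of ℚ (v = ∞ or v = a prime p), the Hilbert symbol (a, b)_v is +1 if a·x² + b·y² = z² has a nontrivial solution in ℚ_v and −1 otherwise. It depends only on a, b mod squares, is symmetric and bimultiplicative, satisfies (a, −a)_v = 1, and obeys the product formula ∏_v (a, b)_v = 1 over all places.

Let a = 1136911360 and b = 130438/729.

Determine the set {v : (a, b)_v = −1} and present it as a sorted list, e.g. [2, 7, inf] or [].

[5, 11, 19, 31]

(a, b) ≡ (1110265, 22) mod (ℚ^×)²; places V = {2, 3, 5, 7, 11, 13, 19, 29, 31, ∞}.
(a,b)_3: α=0, u≡1; β=-6, v≡1 (mod 3); (1|3)=+1, (1|3)=+1; sign (−1)^0·+1^-6·+1^0 = +1.
(a,b)_∞: sgn(1110265)=+, sgn(22)=+, so +1.
(a,b)_31: α=1, u≡10; β=0, v≡11 (mod 31); (10|31)=+1, (11|31)=-1; sign (−1)^0·+1^0·-1^1 = -1.
(a,b)_11: α=0, u≡2; β=3, v≡7 (mod 11); (2|11)=-1, (7|11)=-1; sign (−1)^0·-1^3·-1^0 = -1.
(a,b)_7: α=0, u≡4; β=2, v≡2 (mod 7); (4|7)=+1, (2|7)=+1; sign (−1)^0·+1^2·+1^0 = +1.
(a,b)_13: α=1, u≡2; β=0, v≡9 (mod 13); (2|13)=-1, (9|13)=+1; sign (−1)^0·-1^0·+1^1 = +1.
(a,b)_5: α=1, u≡2; β=0, v≡2 (mod 5); (2|5)=-1, (2|5)=-1; sign (−1)^0·-1^0·-1^1 = -1.
(a,b)_2: α=10, β=1; u≡1, v≡3 (mod 8); ε(u)ε(v)=0·1, αω(v)=10·1, βω(u)=1·0; sum ≡ 0  ⇒  +1.
(a,b)_19: α=1, u≡18; β=0, v≡14 (mod 19); (18|19)=-1, (14|19)=-1; sign (−1)^0·-1^0·-1^1 = -1.
(a,b)_29: α=1, u≡16; β=0, v≡28 (mod 29); (16|29)=+1, (28|29)=+1; sign (−1)^0·+1^0·+1^1 = +1.
|Ram(1110265, 22)| = 4, even; anisotropic at {5, 11, 19, 31}.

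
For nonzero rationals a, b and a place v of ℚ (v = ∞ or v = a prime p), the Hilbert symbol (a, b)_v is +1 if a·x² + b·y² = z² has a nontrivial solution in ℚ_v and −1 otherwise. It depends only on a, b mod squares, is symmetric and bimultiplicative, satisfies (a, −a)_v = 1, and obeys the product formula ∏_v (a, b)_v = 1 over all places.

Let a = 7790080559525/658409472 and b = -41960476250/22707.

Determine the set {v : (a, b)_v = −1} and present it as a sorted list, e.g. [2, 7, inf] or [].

(a, b) ≡ (682, -83886) mod (ℚ^×)²; places V = {2, 3, 5, 7, 11, 19, 29, 31, 37, 41, 43, ∞}.
(a,b)_7: α=-2, u≡5; β=4, v≡1 (mod 7); (5|7)=-1, (1|7)=+1; sign (−1)^0·-1^4·+1^-2 = +1.
(a,b)_31: α=1, u≡13; β=1, v≡17 (mod 31); (13|31)=-1, (17|31)=-1; sign (−1)^1·-1^1·-1^1 = -1.
(a,b)_19: α=2, u≡1; β=0, v≡15 (mod 19); (1|19)=+1, (15|19)=-1; sign (−1)^0·+1^0·-1^2 = +1.
(a,b)_43: α=2, u≡3; β=0, v≡42 (mod 43); (3|43)=-1, (42|43)=-1; sign (−1)^0·-1^0·-1^2 = +1.
(a,b)_37: α=2, u≡28; β=0, v≡9 (mod 37); (28|37)=+1, (9|37)=+1; sign (−1)^0·+1^0·+1^2 = +1.
(a,b)_29: α=0, u≡21; β=-2, v≡2 (mod 29); (21|29)=-1, (2|29)=-1; sign (−1)^0·-1^-2·-1^0 = +1.
(a,b)_2: α=-11, β=1; u≡5, v≡1 (mod 8); ε(u)ε(v)=0·0, αω(v)=-11·0, βω(u)=1·1; sum ≡ 1  ⇒  -1.
(a,b)_41: α=0, u≡27; β=1, v≡5 (mod 41); (27|41)=-1, (5|41)=+1; sign (−1)^0·-1^1·+1^0 = -1.
(a,b)_∞: sgn(682)=+, sgn(-83886)=−, so +1.
(a,b)_11: α=1, u≡10; β=1, v≡2 (mod 11); (10|11)=-1, (2|11)=-1; sign (−1)^1·-1^1·-1^1 = -1.
(a,b)_5: α=2, u≡3; β=4, v≡4 (mod 5); (3|5)=-1, (4|5)=+1; sign (−1)^0·-1^4·+1^2 = +1.
(a,b)_3: α=-8, u≡1; β=-3, v≡1 (mod 3); (1|3)=+1, (1|3)=+1; sign (−1)^0·+1^-3·+1^-8 = +1.
(682, -83886 / ℚ) ramifies at {2, 11, 31, 41}: a division algebra.

[2, 11, 31, 41]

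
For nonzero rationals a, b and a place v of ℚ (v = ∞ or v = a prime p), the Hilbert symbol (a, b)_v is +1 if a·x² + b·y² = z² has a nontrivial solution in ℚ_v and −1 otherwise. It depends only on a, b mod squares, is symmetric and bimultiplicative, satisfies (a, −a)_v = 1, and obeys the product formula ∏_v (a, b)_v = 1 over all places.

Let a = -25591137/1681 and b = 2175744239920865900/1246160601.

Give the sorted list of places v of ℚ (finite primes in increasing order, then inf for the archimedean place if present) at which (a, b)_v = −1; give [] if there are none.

[2, 3, 11, 13, 17, 23]

(a, b) ≡ (-211497, 299) mod (ℚ^×)²; places V = {2, 3, 5, 7, 11, 13, 17, 23, 29, 41, ∞}.
(a,b)_13: α=1, u≡7; β=3, v≡4 (mod 13); (7|13)=-1, (4|13)=+1; sign (−1)^0·-1^3·+1^1 = -1.
(a,b)_41: α=-2, u≡38; β=-4, v≡3 (mod 41); (38|41)=-1, (3|41)=-1; sign (−1)^0·-1^-4·-1^-2 = +1.
(a,b)_23: α=0, u≡10; β=1, v≡18 (mod 23); (10|23)=-1, (18|23)=+1; sign (−1)^0·-1^1·+1^0 = -1.
(a,b)_7: α=0, u≡2; β=-2, v≡3 (mod 7); (2|7)=+1, (3|7)=-1; sign (−1)^0·+1^-2·-1^0 = +1.
(a,b)_29: α=1, u≡12; β=2, v≡22 (mod 29); (12|29)=-1, (22|29)=+1; sign (−1)^0·-1^2·+1^1 = +1.
(a,b)_2: α=0, β=2; u≡7, v≡3 (mod 8); ε(u)ε(v)=1·1, αω(v)=0·1, βω(u)=2·0; sum ≡ 1  ⇒  -1.
(a,b)_17: α=1, u≡14; β=2, v≡3 (mod 17); (14|17)=-1, (3|17)=-1; sign (−1)^0·-1^2·-1^1 = -1.
(a,b)_5: α=0, u≡3; β=2, v≡1 (mod 5); (3|5)=-1, (1|5)=+1; sign (−1)^0·-1^2·+1^0 = +1.
(a,b)_3: α=1, u≡1; β=-2, v≡2 (mod 3); (1|3)=+1, (2|3)=-1; sign (−1)^0·+1^-2·-1^1 = -1.
(a,b)_11: α=3, u≡5; β=6, v≡8 (mod 11); (5|11)=+1, (8|11)=-1; sign (−1)^0·+1^6·-1^3 = -1.
(a,b)_∞: sgn(-211497)=−, sgn(299)=+, so +1.
(-211497, 299 / ℚ) ramifies at {2, 3, 11, 13, 17, 23}: a division algebra.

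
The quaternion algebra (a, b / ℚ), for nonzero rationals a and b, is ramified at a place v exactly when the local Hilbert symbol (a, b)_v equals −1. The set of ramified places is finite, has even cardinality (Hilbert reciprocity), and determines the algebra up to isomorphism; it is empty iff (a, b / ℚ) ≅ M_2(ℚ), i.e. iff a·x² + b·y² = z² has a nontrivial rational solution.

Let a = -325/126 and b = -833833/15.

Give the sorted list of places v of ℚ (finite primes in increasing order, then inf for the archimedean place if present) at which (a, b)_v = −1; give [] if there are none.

[5, 13, 17, inf]

Mod squares: a ≡ -182, b ≡ -255255. Check v ∈ {∞, 2, 3, 5, 7, 11, 13, 17}.
v=2: v_2(a)=-1, v_2(b)=0; units ≡ 5, 1 (mod 8); ε·ε+αω+βω = 0·0+-1·0+0·1 ≡ 0  ⇒  (a,b)_2 = +1.
v=7: a=7^-1·(≡1), b=7^3·(≡5) mod 7; (1|7)=+1, (5|7)=-1; (−1)^{-1·3·3}·(+1)^3·(-1)^-1 = +1.
v=3: a=3^-2·(≡1), b=3^-1·(≡1) mod 3; (1|3)=+1, (1|3)=+1; (−1)^{-2·-1·1}·(+1)^-1·(+1)^-2 = +1.
v=5: a=5^2·(≡2), b=5^-1·(≡4) mod 5; (2|5)=-1, (4|5)=+1; (−1)^{2·-1·2}·(-1)^-1·(+1)^2 = -1.
v=13: a=13^1·(≡3), b=13^1·(≡7) mod 13; (3|13)=+1, (7|13)=-1; (−1)^{1·1·6}·(+1)^1·(-1)^1 = -1.
v=17: a=17^0·(≡7), b=17^1·(≡2) mod 17; (7|17)=-1, (2|17)=+1; (−1)^{0·1·8}·(-1)^1·(+1)^0 = -1.
v=11: a=11^0·(≡1), b=11^1·(≡5) mod 11; (1|11)=+1, (5|11)=+1; (−1)^{0·1·5}·(+1)^1·(+1)^0 = +1.
v=∞: -182 < 0 and -255255 < 0  ⇒  (a,b)_∞ = -1.
(-182, -255255 / ℚ) ramifies at {5, 13, 17, ∞}: a division algebra.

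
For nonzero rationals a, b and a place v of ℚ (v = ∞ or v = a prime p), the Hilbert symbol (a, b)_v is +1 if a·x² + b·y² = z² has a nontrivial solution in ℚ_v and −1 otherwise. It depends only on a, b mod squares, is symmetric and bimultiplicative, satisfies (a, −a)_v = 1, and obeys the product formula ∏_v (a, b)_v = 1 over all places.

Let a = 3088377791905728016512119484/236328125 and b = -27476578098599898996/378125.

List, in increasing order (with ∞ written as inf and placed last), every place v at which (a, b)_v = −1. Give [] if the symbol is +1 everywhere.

(a, b) ≡ (24181395, -2945) mod (ℚ^×)²; places V = {2, 3, 5, 7, 11, 13, 17, 19, 23, 31, ∞}.
(a,b)_23: α=3, u≡18; β=2, v≡10 (mod 23); (18|23)=+1, (10|23)=-1; sign (−1)^0·+1^2·-1^3 = -1.
(a,b)_19: α=1, u≡5; β=1, v≡6 (mod 19); (5|19)=+1, (6|19)=+1; sign (−1)^1·+1^1·+1^1 = -1.
(a,b)_7: α=7, u≡3; β=6, v≡4 (mod 7); (3|7)=-1, (4|7)=+1; sign (−1)^0·-1^6·+1^7 = +1.
(a,b)_31: α=1, u≡29; β=1, v≡30 (mod 31); (29|31)=-1, (30|31)=-1; sign (−1)^1·-1^1·-1^1 = -1.
(a,b)_2: α=2, β=2; u≡3, v≡7 (mod 8); ε(u)ε(v)=1·1, αω(v)=2·0, βω(u)=2·1; sum ≡ 1  ⇒  -1.
(a,b)_17: α=1, u≡11; β=0, v≡4 (mod 17); (11|17)=-1, (4|17)=+1; sign (−1)^0·-1^0·+1^1 = +1.
(a,b)_∞: sgn(24181395)=+, sgn(-2945)=−, so +1.
(a,b)_11: α=-2, u≡8; β=-2, v≡9 (mod 11); (8|11)=-1, (9|11)=+1; sign (−1)^0·-1^-2·+1^-2 = +1.
(a,b)_13: α=6, u≡10; β=4, v≡5 (mod 13); (10|13)=+1, (5|13)=-1; sign (−1)^0·+1^4·-1^6 = +1.
(a,b)_5: α=-9, u≡4; β=-5, v≡4 (mod 5); (4|5)=+1, (4|5)=+1; sign (−1)^0·+1^-5·+1^-9 = +1.
(a,b)_3: α=13, u≡2; β=8, v≡1 (mod 3); (2|3)=-1, (1|3)=+1; sign (−1)^0·-1^8·+1^13 = +1.
(24181395, -2945 / ℚ) ramifies at {2, 19, 23, 31}: a division algebra.

[2, 19, 23, 31]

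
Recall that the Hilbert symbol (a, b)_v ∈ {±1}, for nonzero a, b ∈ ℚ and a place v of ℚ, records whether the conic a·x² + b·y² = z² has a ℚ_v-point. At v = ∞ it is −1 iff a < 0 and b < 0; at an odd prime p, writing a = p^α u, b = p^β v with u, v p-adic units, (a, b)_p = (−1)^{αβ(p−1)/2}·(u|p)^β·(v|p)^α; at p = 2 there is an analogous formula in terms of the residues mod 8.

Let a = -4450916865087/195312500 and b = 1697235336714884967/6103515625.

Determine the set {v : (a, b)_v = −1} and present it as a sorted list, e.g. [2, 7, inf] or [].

[5, 23]

Mod squares: a ≡ -24035, b ≡ 23. Check v ∈ {∞, 2, 3, 5, 7, 11, 13, 19, 23}.
v=∞: -24035 < 0 and 23 > 0  ⇒  (a,b)_∞ = +1.
v=5: a=5^-11·(≡2), b=5^-14·(≡2) mod 5; (2|5)=-1, (2|5)=-1; (−1)^{-11·-14·2}·(-1)^-14·(-1)^-11 = -1.
v=13: a=13^0·(≡8), b=13^2·(≡12) mod 13; (8|13)=-1, (12|13)=+1; (−1)^{0·2·6}·(-1)^2·(+1)^0 = +1.
v=23: a=23^3·(≡3), b=23^5·(≡12) mod 23; (3|23)=+1, (12|23)=+1; (−1)^{3·5·11}·(+1)^5·(+1)^3 = -1.
v=19: a=19^1·(≡13), b=19^2·(≡1) mod 19; (13|19)=-1, (1|19)=+1; (−1)^{1·2·9}·(-1)^2·(+1)^1 = +1.
v=3: a=3^6·(≡1), b=3^6·(≡2) mod 3; (1|3)=+1, (2|3)=-1; (−1)^{6·6·1}·(+1)^6·(-1)^6 = +1.
v=2: v_2(a)=-2, v_2(b)=0; units ≡ 5, 7 (mod 8); ε·ε+αω+βω = 0·1+-2·0+0·1 ≡ 0  ⇒  (a,b)_2 = +1.
v=11: a=11^1·(≡3), b=11^2·(≡5) mod 11; (3|11)=+1, (5|11)=+1; (−1)^{1·2·5}·(+1)^2·(+1)^1 = +1.
v=7: a=7^4·(≡3), b=7^2·(≡1) mod 7; (3|7)=-1, (1|7)=+1; (−1)^{4·2·3}·(-1)^2·(+1)^4 = +1.
(-24035, 23 / ℚ) ramifies at {5, 23}: a division algebra.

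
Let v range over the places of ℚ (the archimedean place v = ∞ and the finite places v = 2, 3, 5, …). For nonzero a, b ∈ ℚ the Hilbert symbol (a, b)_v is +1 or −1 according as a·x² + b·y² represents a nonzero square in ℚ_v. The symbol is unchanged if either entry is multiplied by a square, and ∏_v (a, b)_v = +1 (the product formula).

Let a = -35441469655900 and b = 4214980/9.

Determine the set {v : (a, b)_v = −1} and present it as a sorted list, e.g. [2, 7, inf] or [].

Mod squares: a ≡ -391, b ≡ 21505. Check v ∈ {∞, 2, 3, 5, 7, 11, 17, 23}.
v=3: a=3^0·(≡2), b=3^-2·(≡1) mod 3; (2|3)=-1, (1|3)=+1; (−1)^{0·-2·1}·(-1)^-2·(+1)^0 = +1.
v=11: a=11^2·(≡9), b=11^1·(≡8) mod 11; (9|11)=+1, (8|11)=-1; (−1)^{2·1·5}·(+1)^1·(-1)^2 = +1.
v=7: a=7^2·(≡4), b=7^2·(≡2) mod 7; (4|7)=+1, (2|7)=+1; (−1)^{2·2·3}·(+1)^2·(+1)^2 = +1.
v=17: a=17^3·(≡6), b=17^1·(≡7) mod 17; (6|17)=-1, (7|17)=-1; (−1)^{3·1·8}·(-1)^1·(-1)^3 = +1.
v=2: v_2(a)=2, v_2(b)=2; units ≡ 1, 1 (mod 8); ε·ε+αω+βω = 0·0+2·0+2·0 ≡ 0  ⇒  (a,b)_2 = +1.
v=5: a=5^2·(≡4), b=5^1·(≡4) mod 5; (4|5)=+1, (4|5)=+1; (−1)^{2·1·2}·(+1)^1·(+1)^2 = +1.
v=23: a=23^3·(≡8), b=23^1·(≡20) mod 23; (8|23)=+1, (20|23)=-1; (−1)^{3·1·11}·(+1)^1·(-1)^3 = +1.
v=∞: -391 < 0 and 21505 > 0  ⇒  (a,b)_∞ = +1.
Ram(a, b) = ∅: the form -391·x² + 21505·y² − z² is isotropic over every ℚ_v, so by Hasse–Minkowski it is isotropic over ℚ.

[]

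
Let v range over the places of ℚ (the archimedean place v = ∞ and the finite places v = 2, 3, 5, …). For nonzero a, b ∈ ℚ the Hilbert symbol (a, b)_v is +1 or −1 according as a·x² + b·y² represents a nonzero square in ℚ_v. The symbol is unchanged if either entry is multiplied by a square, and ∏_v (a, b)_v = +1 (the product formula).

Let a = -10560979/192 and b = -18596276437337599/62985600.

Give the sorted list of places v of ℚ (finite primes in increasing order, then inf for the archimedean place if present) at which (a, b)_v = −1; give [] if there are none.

[2, 13, 19, 23, 29, inf]

Mod squares: a ≡ -187473, b ≡ -52026. Check v ∈ {∞, 2, 3, 5, 7, 11, 13, 19, 23, 29}.
v=3: a=3^-1·(≡2), b=3^-9·(≡1) mod 3; (2|3)=-1, (1|3)=+1; (−1)^{-1·-9·1}·(-1)^-9·(+1)^-1 = +1.
v=29: a=29^0·(≡15), b=29^1·(≡13) mod 29; (15|29)=-1, (13|29)=+1; (−1)^{0·1·14}·(-1)^1·(+1)^0 = -1.
v=23: a=23^1·(≡20), b=23^1·(≡11) mod 23; (20|23)=-1, (11|23)=-1; (−1)^{1·1·11}·(-1)^1·(-1)^1 = -1.
v=19: a=19^1·(≡2), b=19^2·(≡3) mod 19; (2|19)=-1, (3|19)=-1; (−1)^{1·2·9}·(-1)^2·(-1)^1 = -1.
v=13: a=13^3·(≡12), b=13^3·(≡6) mod 13; (12|13)=+1, (6|13)=-1; (−1)^{3·3·6}·(+1)^3·(-1)^3 = -1.
v=7: a=7^0·(≡4), b=7^4·(≡3) mod 7; (4|7)=+1, (3|7)=-1; (−1)^{0·4·3}·(+1)^4·(-1)^0 = +1.
v=2: v_2(a)=-6, v_2(b)=-7; units ≡ 7, 3 (mod 8); ε·ε+αω+βω = 1·1+-6·1+-7·0 ≡ 1  ⇒  (a,b)_2 = -1.
v=11: a=11^1·(≡7), b=11^4·(≡4) mod 11; (7|11)=-1, (4|11)=+1; (−1)^{1·4·5}·(-1)^4·(+1)^1 = +1.
v=∞: -187473 < 0 and -52026 < 0  ⇒  (a,b)_∞ = -1.
v=5: a=5^0·(≡3), b=5^-2·(≡4) mod 5; (3|5)=-1, (4|5)=+1; (−1)^{0·-2·2}·(-1)^-2·(+1)^0 = +1.
|Ram(-187473, -52026)| = 6, even; anisotropic at {2, 13, 19, 23, 29, ∞}.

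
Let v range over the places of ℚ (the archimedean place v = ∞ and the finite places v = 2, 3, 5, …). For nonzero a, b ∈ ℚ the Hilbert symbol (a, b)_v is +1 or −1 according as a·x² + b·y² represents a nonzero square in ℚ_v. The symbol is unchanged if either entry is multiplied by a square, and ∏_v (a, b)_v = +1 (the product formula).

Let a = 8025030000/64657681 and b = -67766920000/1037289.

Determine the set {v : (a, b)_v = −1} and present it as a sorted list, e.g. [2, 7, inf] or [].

(a, b) ≡ (247, -7293) mod (ℚ^×)²; places V = {2, 3, 5, 11, 13, 17, 19, 43, ∞}.
(a,b)_43: α=-2, u≡20; β=-2, v≡6 (mod 43); (20|43)=-1, (6|43)=+1; sign (−1)^0·-1^-2·+1^-2 = +1.
(a,b)_19: α=3, u≡13; β=4, v≡10 (mod 19); (13|19)=-1, (10|19)=-1; sign (−1)^0·-1^4·-1^3 = -1.
(a,b)_11: α=-2, u≡3; β=-1, v≡8 (mod 11); (3|11)=+1, (8|11)=-1; sign (−1)^0·+1^-1·-1^-2 = +1.
(a,b)_17: α=-2, u≡8; β=-1, v≡1 (mod 17); (8|17)=+1, (1|17)=+1; sign (−1)^0·+1^-1·+1^-2 = +1.
(a,b)_13: α=1, u≡6; β=1, v≡8 (mod 13); (6|13)=-1, (8|13)=-1; sign (−1)^0·-1^1·-1^1 = +1.
(a,b)_∞: sgn(247)=+, sgn(-7293)=−, so +1.
(a,b)_3: α=2, u≡1; β=-1, v≡2 (mod 3); (1|3)=+1, (2|3)=-1; sign (−1)^0·+1^-1·-1^2 = +1.
(a,b)_2: α=4, β=6; u≡7, v≡3 (mod 8); ε(u)ε(v)=1·1, αω(v)=4·1, βω(u)=6·0; sum ≡ 1  ⇒  -1.
(a,b)_5: α=4, u≡3; β=4, v≡2 (mod 5); (3|5)=-1, (2|5)=-1; sign (−1)^0·-1^4·-1^4 = +1.
(247, -7293 / ℚ) ramifies at {2, 19}: a division algebra.

[2, 19]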